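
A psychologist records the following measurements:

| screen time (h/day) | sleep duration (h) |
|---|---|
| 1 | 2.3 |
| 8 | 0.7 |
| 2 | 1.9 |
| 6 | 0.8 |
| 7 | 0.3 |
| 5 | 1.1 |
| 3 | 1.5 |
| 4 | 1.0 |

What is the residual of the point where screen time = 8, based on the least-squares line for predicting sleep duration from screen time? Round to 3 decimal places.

n = 8, Σx = 36, Σy = 9.6, Σxy = 32.6, Σx² = 204
Sxx = Σx² − (Σx)²/n = 204 − 162 = 42
Sxy = Σxy − (Σx)(Σy)/n = 32.6 − 43.2 = -10.6
b = Sxy/Sxx = -10.6/42 = -0.252381
a = ȳ − b·x̄ = 1.2 − (-0.252381)·4.5 = 2.335714
ŷ(8) = 2.335714 + (-0.252381)·8 = 0.316667
residual = y − ŷ = 0.7 − 0.316667 = 0.383333

0.383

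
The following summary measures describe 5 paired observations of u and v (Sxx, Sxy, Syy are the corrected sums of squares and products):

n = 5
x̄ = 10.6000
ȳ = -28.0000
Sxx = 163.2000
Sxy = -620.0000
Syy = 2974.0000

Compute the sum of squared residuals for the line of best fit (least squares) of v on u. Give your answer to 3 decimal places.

618.608

b = Sxy/Sxx = -620/163.2 = -3.799020
SSE = Syy − b·Sxy = 2974 − (-3.799020)·(-620) = 618.607843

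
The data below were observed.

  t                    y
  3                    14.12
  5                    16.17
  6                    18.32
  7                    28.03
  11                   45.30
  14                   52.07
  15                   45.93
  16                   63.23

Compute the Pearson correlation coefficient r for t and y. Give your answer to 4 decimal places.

n = 8, Σx = 77, Σy = 283.17, Σxy = 3357.25, Σx² = 917, Σy² = 12453.1193
Sxx = Σx² − (Σx)²/n = 917 − 741.125 = 175.875
Sxy = Σxy − (Σx)(Σy)/n = 3357.25 − 2725.51125 = 631.73875
Syy = Σy² − (Σy)²/n = 12453.1193 − 10023.156113 = 2429.963188
r = Sxy/√(Sxx·Syy) = 631.73875/√(427369.775602) = 631.73875/653.735249 = 0.966353

0.9664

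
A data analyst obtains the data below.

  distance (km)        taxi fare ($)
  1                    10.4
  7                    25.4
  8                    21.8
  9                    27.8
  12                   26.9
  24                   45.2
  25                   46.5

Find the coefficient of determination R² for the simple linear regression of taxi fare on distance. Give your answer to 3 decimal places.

n = 7, Σx = 86, Σy = 204, Σxy = 3182.9, Σx² = 1540, Σy² = 6930.3
Sxx = Σx² − (Σx)²/n = 1540 − 1056.571429 = 483.428571
Sxy = Σxy − (Σx)(Σy)/n = 3182.9 − 2506.285714 = 676.614286
Syy = Σy² − (Σy)²/n = 6930.3 − 5945.142857 = 985.157143
R² = Sxy²/(Sxx·Syy) = (676.614286)²/(483.428571·985.157143) = 0.961268

0.961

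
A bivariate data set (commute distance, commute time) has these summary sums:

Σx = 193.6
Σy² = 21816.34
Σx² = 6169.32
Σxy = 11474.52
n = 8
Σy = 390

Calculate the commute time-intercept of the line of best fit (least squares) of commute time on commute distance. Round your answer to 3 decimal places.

Sxx = Σx² − (Σx)²/n = 6169.32 − 4685.12 = 1484.2
Sxy = Σxy − (Σx)(Σy)/n = 11474.52 − 9438 = 2036.52
b = Sxy/Sxx = 2036.52/1484.2 = 1.372133
a = ȳ − b·x̄ = 48.75 − 1.372133·24.2 = 15.544378

15.544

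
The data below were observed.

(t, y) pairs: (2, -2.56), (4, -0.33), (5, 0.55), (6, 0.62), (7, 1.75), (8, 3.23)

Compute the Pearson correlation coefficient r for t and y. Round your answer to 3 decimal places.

n = 6, Σx = 32, Σy = 3.26, Σxy = 38.12, Σx² = 194, Σy² = 20.8448
Sxx = Σx² − (Σx)²/n = 194 − 170.666667 = 23.333333
Sxy = Σxy − (Σx)(Σy)/n = 38.12 − 17.386667 = 20.733333
Syy = Σy² − (Σy)²/n = 20.8448 − 1.771267 = 19.073533
r = Sxy/√(Sxx·Syy) = 20.733333/√(445.049111) = 20.733333/21.096187 = 0.982800

0.983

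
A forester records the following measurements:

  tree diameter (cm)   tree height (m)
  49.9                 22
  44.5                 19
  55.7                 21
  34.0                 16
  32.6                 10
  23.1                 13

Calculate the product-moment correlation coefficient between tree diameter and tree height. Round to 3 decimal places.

n = 6, Σx = 239.8, Σy = 101, Σxy = 4283.3, Σx² = 10325.12, Σy² = 1811
Sxx = Σx² − (Σx)²/n = 10325.12 − 9584.006667 = 741.113333
Sxy = Σxy − (Σx)(Σy)/n = 4283.3 − 4036.633333 = 246.666667
Syy = Σy² − (Σy)²/n = 1811 − 1700.166667 = 110.833333
r = Sxy/√(Sxx·Syy) = 246.666667/√(82140.061111) = 246.666667/286.600874 = 0.860663

0.861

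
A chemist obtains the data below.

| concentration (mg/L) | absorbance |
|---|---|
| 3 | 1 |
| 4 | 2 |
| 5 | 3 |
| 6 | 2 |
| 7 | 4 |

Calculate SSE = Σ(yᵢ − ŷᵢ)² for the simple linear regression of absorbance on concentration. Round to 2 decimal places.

n = 5, Σx = 25, Σy = 12, Σxy = 66, Σx² = 135, Σy² = 34
Sxx = Σx² − (Σx)²/n = 135 − 125 = 10
Sxy = Σxy − (Σx)(Σy)/n = 66 − 60 = 6
Syy = Σy² − (Σy)²/n = 34 − 28.8 = 5.2
b = Sxy/Sxx = 6/10 = 0.6
SSE = Syy − b·Sxy = 5.2 − 0.6·6 = 1.6

1.60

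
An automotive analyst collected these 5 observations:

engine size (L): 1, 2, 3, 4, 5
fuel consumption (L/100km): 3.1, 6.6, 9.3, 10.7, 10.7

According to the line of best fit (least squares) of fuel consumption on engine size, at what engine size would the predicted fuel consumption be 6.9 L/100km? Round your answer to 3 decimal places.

2.389

n = 5, Σx = 15, Σy = 40.4, Σxy = 140.5, Σx² = 55
Sxx = Σx² − (Σx)²/n = 55 − 45 = 10
Sxy = Σxy − (Σx)(Σy)/n = 140.5 − 121.2 = 19.3
b = Sxy/Sxx = 19.3/10 = 1.93
a = ȳ − b·x̄ = 8.08 − 1.93·3 = 2.29
Set a + b·x = 6.9: x = (6.9 − 2.29) / 1.93 = 2.388601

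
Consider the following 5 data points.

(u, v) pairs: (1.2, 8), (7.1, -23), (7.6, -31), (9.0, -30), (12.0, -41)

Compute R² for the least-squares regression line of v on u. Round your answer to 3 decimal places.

0.952

n = 5, Σx = 36.9, Σy = -117, Σxy = -1151.3, Σx² = 334.61, Σy² = 4135
Sxx = Σx² − (Σx)²/n = 334.61 − 272.322 = 62.288
Sxy = Σxy − (Σx)(Σy)/n = -1151.3 − (-863.46) = -287.84
Syy = Σy² − (Σy)²/n = 4135 − 2737.8 = 1397.2
R² = Sxy²/(Sxx·Syy) = (-287.84)²/(62.288·1397.2) = 0.952005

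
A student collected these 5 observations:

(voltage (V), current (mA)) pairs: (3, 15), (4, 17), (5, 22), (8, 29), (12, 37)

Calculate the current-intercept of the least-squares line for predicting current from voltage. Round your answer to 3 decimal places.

8.241

n = 5, Σx = 32, Σy = 120, Σxy = 899, Σx² = 258
Sxx = Σx² − (Σx)²/n = 258 − 204.8 = 53.2
Sxy = Σxy − (Σx)(Σy)/n = 899 − 768 = 131
b = Sxy/Sxx = 131/53.2 = 2.462406
a = ȳ − b·x̄ = 24 − 2.462406·6.4 = 8.240602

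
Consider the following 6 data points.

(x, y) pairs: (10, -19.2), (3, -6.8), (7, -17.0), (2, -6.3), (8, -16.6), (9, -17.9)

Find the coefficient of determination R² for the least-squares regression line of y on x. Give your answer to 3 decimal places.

n = 6, Σx = 39, Σy = -83.8, Σxy = -637.9, Σx² = 307, Σy² = 1339.54
Sxx = Σx² − (Σx)²/n = 307 − 253.5 = 53.5
Sxy = Σxy − (Σx)(Σy)/n = -637.9 − (-544.7) = -93.2
Syy = Σy² − (Σy)²/n = 1339.54 − 1170.406667 = 169.133333
R² = Sxy²/(Sxx·Syy) = (-93.2)²/(53.5·169.133333) = 0.959950

0.960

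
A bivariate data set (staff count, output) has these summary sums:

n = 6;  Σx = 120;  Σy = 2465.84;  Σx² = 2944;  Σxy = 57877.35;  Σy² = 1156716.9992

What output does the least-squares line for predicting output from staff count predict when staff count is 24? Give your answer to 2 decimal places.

Sxx = Σx² − (Σx)²/n = 2944 − 2400 = 544
Sxy = Σxy − (Σx)(Σy)/n = 57877.35 − 49316.8 = 8560.55
b = Sxy/Sxx = 8560.55/544 = 15.736305
a = ȳ − b·x̄ = 410.973333 − 15.736305·20 = 96.247230
ŷ(24) = a + b·24 = 96.247230 + 15.736305·24 = 473.918554

473.92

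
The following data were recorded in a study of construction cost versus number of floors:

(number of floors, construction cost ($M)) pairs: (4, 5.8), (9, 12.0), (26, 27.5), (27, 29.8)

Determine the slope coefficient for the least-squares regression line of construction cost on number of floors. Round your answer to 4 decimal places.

0.9967

n = 4, Σx = 66, Σy = 75.1, Σxy = 1650.8, Σx² = 1502
Sxx = Σx² − (Σx)²/n = 1502 − 1089 = 413
Sxy = Σxy − (Σx)(Σy)/n = 1650.8 − 1239.15 = 411.65
b = Sxy/Sxx = 411.65/413 = 0.996731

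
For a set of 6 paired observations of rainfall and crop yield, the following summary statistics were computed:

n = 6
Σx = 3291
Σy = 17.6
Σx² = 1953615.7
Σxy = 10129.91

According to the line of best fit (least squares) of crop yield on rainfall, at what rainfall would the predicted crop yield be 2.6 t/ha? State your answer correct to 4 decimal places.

Sxx = Σx² − (Σx)²/n = 1953615.7 − 1805113.5 = 148502.2
Sxy = Σxy − (Σx)(Σy)/n = 10129.91 − 9653.6 = 476.31
b = Sxy/Sxx = 476.31/148502.2 = 0.003207
a = ȳ − b·x̄ = 2.933333 − 0.003207·548.5 = 1.174059
Set a + b·x = 2.6: x = (2.6 − 1.174059) / 0.003207 = 444.574545

444.5745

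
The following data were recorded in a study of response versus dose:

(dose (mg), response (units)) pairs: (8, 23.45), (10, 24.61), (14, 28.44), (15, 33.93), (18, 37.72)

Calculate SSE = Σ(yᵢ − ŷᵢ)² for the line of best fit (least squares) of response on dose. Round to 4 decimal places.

n = 5, Σx = 65, Σy = 148.15, Σxy = 2019.77, Σx² = 909, Σy² = 4538.4315
Sxx = Σx² − (Σx)²/n = 909 − 845 = 64
Sxy = Σxy − (Σx)(Σy)/n = 2019.77 − 1925.95 = 93.82
Syy = Σy² − (Σy)²/n = 4538.4315 − 4389.6845 = 148.747
b = Sxy/Sxx = 93.82/64 = 1.465937
SSE = Syy − b·Sxy = 148.747 − 1.465937·93.82 = 11.212744

11.2127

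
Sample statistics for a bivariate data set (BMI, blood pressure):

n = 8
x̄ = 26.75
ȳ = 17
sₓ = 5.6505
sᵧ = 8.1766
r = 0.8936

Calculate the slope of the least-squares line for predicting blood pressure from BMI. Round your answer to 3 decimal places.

b = r · sᵧ/sₓ = 0.8936 · 8.1766/5.6505 = 1.293091

1.293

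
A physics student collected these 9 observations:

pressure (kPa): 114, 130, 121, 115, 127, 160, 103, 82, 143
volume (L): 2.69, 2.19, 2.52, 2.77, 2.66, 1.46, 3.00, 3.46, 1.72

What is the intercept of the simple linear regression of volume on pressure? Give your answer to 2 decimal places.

n = 9, Σx = 1095, Σy = 22.47, Σxy = 2624.93, Σx² = 137273
Sxx = Σx² − (Σx)²/n = 137273 − 133225 = 4048
Sxy = Σxy − (Σx)(Σy)/n = 2624.93 − 2733.85 = -108.92
b = Sxy/Sxx = -108.92/4048 = -0.026907
a = ȳ − b·x̄ = 2.496667 − (-0.026907)·121.666667 = 5.770366

5.77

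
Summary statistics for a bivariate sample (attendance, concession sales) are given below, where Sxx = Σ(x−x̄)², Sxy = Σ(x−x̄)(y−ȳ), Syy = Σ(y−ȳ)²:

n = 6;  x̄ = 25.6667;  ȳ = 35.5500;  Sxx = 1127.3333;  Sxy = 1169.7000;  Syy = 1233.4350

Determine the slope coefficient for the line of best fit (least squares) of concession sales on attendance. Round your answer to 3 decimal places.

b = Sxy/Sxx = 1169.7/1127.3333 = 1.037581

1.038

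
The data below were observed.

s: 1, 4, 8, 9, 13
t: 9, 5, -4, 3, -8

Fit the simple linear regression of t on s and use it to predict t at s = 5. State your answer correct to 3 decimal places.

n = 5, Σx = 35, Σy = 5, Σxy = -80, Σx² = 331
Sxx = Σx² − (Σx)²/n = 331 − 245 = 86
Sxy = Σxy − (Σx)(Σy)/n = -80 − 35 = -115
b = Sxy/Sxx = -115/86 = -1.337209
a = ȳ − b·x̄ = 1 − (-1.337209)·7 = 10.360465
ŷ(5) = a + b·5 = 10.360465 + (-1.337209)·5 = 3.674419

3.674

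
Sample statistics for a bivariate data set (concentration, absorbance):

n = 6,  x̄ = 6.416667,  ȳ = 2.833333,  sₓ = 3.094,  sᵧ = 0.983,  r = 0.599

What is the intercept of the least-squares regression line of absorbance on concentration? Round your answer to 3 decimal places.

b = r · sᵧ/sₓ = 0.599 · 0.983/3.094 = 0.190309
a = ȳ − b·x̄ = 2.833333 − 0.190309·6.416667 = 1.612182

1.612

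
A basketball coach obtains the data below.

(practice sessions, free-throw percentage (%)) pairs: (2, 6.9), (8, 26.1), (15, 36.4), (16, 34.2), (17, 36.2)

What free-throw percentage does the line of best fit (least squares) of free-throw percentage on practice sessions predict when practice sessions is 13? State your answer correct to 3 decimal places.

n = 5, Σx = 58, Σy = 139.8, Σxy = 1931.2, Σx² = 838
Sxx = Σx² − (Σx)²/n = 838 − 672.8 = 165.2
Sxy = Σxy − (Σx)(Σy)/n = 1931.2 − 1621.68 = 309.52
b = Sxy/Sxx = 309.52/165.2 = 1.873608
a = ȳ − b·x̄ = 27.96 − 1.873608·11.6 = 6.226150
ŷ(13) = a + b·13 = 6.226150 + 1.873608·13 = 30.583051

30.583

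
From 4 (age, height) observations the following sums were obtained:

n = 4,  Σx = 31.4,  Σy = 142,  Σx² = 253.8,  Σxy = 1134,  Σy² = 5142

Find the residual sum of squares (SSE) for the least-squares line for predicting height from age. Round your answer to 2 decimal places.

50.04

Sxx = Σx² − (Σx)²/n = 253.8 − 246.49 = 7.31
Sxy = Σxy − (Σx)(Σy)/n = 1134 − 1114.7 = 19.3
Syy = Σy² − (Σy)²/n = 5142 − 5041 = 101
b = Sxy/Sxx = 19.3/7.31 = 2.640219
SSE = Syy − b·Sxy = 101 − 2.640219·19.3 = 50.043776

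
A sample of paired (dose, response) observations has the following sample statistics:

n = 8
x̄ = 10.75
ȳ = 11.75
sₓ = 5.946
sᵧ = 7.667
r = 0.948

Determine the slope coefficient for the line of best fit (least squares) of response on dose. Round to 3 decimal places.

1.222

b = r · sᵧ/sₓ = 0.948 · 7.667/5.946 = 1.222387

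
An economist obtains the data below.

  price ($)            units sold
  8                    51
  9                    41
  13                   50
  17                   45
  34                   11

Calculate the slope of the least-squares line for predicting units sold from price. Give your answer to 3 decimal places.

-1.436

n = 5, Σx = 81, Σy = 198, Σxy = 2566, Σx² = 1759
Sxx = Σx² − (Σx)²/n = 1759 − 1312.2 = 446.8
Sxy = Σxy − (Σx)(Σy)/n = 2566 − 3207.6 = -641.6
b = Sxy/Sxx = -641.6/446.8 = -1.435989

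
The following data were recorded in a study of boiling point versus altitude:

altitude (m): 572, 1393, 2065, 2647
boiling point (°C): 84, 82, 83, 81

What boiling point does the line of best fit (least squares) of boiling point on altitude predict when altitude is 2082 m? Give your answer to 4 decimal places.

82.0211

n = 4, Σx = 6677, Σy = 330, Σxy = 548076, Σx² = 13538467
Sxx = Σx² − (Σx)²/n = 13538467 − 11145582.25 = 2392884.75
Sxy = Σxy − (Σx)(Σy)/n = 548076 − 550852.5 = -2776.5
b = Sxy/Sxx = -2776.5/2392884.75 = -0.001160
a = ȳ − b·x̄ = 82.5 − (-0.001160)·1669.25 = 84.436856
ŷ(2082) = a + b·2082 = 84.436856 + (-0.001160)·2082 = 82.021080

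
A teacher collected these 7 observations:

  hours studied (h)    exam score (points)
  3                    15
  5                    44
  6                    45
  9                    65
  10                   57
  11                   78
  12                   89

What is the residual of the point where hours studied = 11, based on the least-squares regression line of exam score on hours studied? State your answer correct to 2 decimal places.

n = 7, Σx = 56, Σy = 393, Σxy = 3616, Σx² = 516
Sxx = Σx² − (Σx)²/n = 516 − 448 = 68
Sxy = Σxy − (Σx)(Σy)/n = 3616 − 3144 = 472
b = Sxy/Sxx = 472/68 = 6.941176
a = ȳ − b·x̄ = 56.142857 − 6.941176·8 = 0.613445
ŷ(11) = 0.613445 + 6.941176·11 = 76.966387
residual = y − ŷ = 78 − 76.966387 = 1.033613

1.03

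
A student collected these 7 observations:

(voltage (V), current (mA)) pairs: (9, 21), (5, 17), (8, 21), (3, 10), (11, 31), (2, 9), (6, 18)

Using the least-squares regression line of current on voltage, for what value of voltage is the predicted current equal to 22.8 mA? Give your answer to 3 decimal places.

8.385

n = 7, Σx = 44, Σy = 127, Σxy = 939, Σx² = 340
Sxx = Σx² − (Σx)²/n = 340 − 276.571429 = 63.428571
Sxy = Σxy − (Σx)(Σy)/n = 939 − 798.285714 = 140.714286
b = Sxy/Sxx = 140.714286/63.428571 = 2.218468
a = ȳ − b·x̄ = 18.142857 − 2.218468·6.285714 = 4.198198
Set a + b·x = 22.8: x = (22.8 − 4.198198) / 2.218468 = 8.384975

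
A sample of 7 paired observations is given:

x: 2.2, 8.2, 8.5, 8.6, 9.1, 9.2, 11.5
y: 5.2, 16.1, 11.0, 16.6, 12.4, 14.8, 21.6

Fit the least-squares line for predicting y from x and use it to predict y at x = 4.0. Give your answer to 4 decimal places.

7.3406

n = 7, Σx = 57.3, Σy = 97.7, Σxy = 877.12, Σx² = 517.99
Sxx = Σx² − (Σx)²/n = 517.99 − 469.041429 = 48.948571
Sxy = Σxy − (Σx)(Σy)/n = 877.12 − 799.744286 = 77.375714
b = Sxy/Sxx = 77.375714/48.948571 = 1.580755
a = ȳ − b·x̄ = 13.957143 − 1.580755·8.185714 = 1.017532
ŷ(4.0) = a + b·4.0 = 1.017532 + 1.580755·4 = 7.340553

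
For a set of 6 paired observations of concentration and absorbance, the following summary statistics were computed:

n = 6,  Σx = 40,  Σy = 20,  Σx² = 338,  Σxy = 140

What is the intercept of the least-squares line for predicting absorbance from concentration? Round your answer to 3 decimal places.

Sxx = Σx² − (Σx)²/n = 338 − 266.666667 = 71.333333
Sxy = Σxy − (Σx)(Σy)/n = 140 − 133.333333 = 6.666667
b = Sxy/Sxx = 6.666667/71.333333 = 0.093458
a = ȳ − b·x̄ = 3.333333 − 0.093458·6.666667 = 2.710280

2.710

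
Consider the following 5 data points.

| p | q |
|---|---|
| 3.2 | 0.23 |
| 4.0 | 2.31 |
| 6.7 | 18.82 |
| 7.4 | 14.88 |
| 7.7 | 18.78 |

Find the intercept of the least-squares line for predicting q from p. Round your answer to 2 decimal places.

-13.48

n = 5, Σx = 29, Σy = 55.02, Σxy = 390.788, Σx² = 185.18
Sxx = Σx² − (Σx)²/n = 185.18 − 168.2 = 16.98
Sxy = Σxy − (Σx)(Σy)/n = 390.788 − 319.116 = 71.672
b = Sxy/Sxx = 71.672/16.98 = 4.220966
a = ȳ − b·x̄ = 11.004 − 4.220966·5.8 = -13.477602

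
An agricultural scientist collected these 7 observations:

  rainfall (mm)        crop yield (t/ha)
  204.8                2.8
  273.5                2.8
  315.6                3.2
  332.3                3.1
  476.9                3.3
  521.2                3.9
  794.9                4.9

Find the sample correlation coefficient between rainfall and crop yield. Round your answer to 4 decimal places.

0.9713

n = 7, Σx = 2919.2, Σy = 24, Σxy = 10880.75, Σx² = 1457721, Σy² = 85.64
Sxx = Σx² − (Σx)²/n = 1457721 − 1217389.805714 = 240331.194286
Sxy = Σxy − (Σx)(Σy)/n = 10880.75 − 10008.685714 = 872.064286
Syy = Σy² − (Σy)²/n = 85.64 − 82.285714 = 3.354286
r = Sxy/√(Sxx·Syy) = 872.064286/√(806139.491690) = 872.064286/897.852712 = 0.971278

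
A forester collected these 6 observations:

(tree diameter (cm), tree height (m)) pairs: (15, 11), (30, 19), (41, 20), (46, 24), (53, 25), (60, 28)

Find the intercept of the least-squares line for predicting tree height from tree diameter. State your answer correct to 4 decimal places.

6.4511

n = 6, Σx = 245, Σy = 127, Σxy = 5664, Σx² = 11331
Sxx = Σx² − (Σx)²/n = 11331 − 10004.166667 = 1326.833333
Sxy = Σxy − (Σx)(Σy)/n = 5664 − 5185.833333 = 478.166667
b = Sxy/Sxx = 478.166667/1326.833333 = 0.360382
a = ȳ − b·x̄ = 21.166667 − 0.360382·40.833333 = 6.451074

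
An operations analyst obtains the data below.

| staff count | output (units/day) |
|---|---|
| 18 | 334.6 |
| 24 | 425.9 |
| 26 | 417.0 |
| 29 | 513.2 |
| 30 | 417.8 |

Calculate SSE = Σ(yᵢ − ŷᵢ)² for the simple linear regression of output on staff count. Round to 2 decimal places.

n = 5, Σx = 127, Σy = 2108.5, Σxy = 54503.2, Σx² = 3317, Σy² = 905168.05
Sxx = Σx² − (Σx)²/n = 3317 − 3225.8 = 91.2
Sxy = Σxy − (Σx)(Σy)/n = 54503.2 − 53555.9 = 947.3
Syy = Σy² − (Σy)²/n = 905168.05 − 889154.45 = 16013.6
b = Sxy/Sxx = 947.3/91.2 = 10.387061
SSE = Syy − b·Sxy = 16013.6 − 10.387061·947.3 = 6173.936732

6173.94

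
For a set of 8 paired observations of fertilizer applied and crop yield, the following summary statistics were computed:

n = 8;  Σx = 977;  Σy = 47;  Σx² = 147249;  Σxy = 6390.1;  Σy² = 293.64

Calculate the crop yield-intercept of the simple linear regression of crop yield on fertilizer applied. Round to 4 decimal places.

3.0322

Sxx = Σx² − (Σx)²/n = 147249 − 119316.125 = 27932.875
Sxy = Σxy − (Σx)(Σy)/n = 6390.1 − 5739.875 = 650.225
b = Sxy/Sxx = 650.225/27932.875 = 0.023278
a = ȳ − b·x̄ = 5.875 − 0.023278·122.125 = 3.032159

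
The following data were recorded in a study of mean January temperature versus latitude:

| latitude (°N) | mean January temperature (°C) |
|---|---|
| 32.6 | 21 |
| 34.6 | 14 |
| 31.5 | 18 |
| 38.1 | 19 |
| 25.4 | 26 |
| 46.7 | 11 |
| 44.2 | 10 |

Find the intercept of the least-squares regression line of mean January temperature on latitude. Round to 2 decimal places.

41.68

n = 7, Σx = 253.1, Σy = 119, Σxy = 4076, Σx² = 9483.47
Sxx = Σx² − (Σx)²/n = 9483.47 − 9151.372857 = 332.097143
Sxy = Σxy − (Σx)(Σy)/n = 4076 − 4302.7 = -226.7
b = Sxy/Sxx = -226.7/332.097143 = -0.682632
a = ȳ − b·x̄ = 17 − (-0.682632)·36.157143 = 41.682008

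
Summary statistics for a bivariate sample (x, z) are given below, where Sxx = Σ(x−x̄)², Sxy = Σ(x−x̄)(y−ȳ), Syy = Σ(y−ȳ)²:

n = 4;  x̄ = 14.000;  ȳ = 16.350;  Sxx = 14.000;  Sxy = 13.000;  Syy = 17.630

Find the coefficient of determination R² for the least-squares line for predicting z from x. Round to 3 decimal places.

R² = Sxy²/(Sxx·Syy) = (13)²/(14·17.63) = 0.684710

0.685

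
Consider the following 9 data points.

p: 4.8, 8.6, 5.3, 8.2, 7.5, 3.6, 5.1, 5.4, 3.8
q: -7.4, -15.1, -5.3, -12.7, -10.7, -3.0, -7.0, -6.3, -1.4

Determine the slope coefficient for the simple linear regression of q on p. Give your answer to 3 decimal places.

n = 9, Σx = 52.3, Σy = -68.9, Σxy = -463.7, Σx² = 331.15
Sxx = Σx² − (Σx)²/n = 331.15 − 303.921111 = 27.228889
Sxy = Σxy − (Σx)(Σy)/n = -463.7 − (-400.385556) = -63.314444
b = Sxy/Sxx = -63.314444/27.228889 = -2.325267

-2.325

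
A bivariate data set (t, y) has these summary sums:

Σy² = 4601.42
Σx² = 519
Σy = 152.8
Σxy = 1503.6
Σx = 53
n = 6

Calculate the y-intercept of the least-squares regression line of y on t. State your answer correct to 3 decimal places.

Sxx = Σx² − (Σx)²/n = 519 − 468.166667 = 50.833333
Sxy = Σxy − (Σx)(Σy)/n = 1503.6 − 1349.733333 = 153.866667
b = Sxy/Sxx = 153.866667/50.833333 = 3.026885
a = ȳ − b·x̄ = 25.466667 − 3.026885·8.833333 = -1.270820

-1.271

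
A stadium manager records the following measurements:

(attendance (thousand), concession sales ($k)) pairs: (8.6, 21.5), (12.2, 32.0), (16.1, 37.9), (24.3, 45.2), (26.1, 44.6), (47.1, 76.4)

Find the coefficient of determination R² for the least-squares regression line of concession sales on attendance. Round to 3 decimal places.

n = 6, Σx = 134.4, Σy = 257.6, Σxy = 7046.35, Σx² = 3972.12, Σy² = 12791.82
Sxx = Σx² − (Σx)²/n = 3972.12 − 3010.56 = 961.56
Sxy = Σxy − (Σx)(Σy)/n = 7046.35 − 5770.24 = 1276.11
Syy = Σy² − (Σy)²/n = 12791.82 − 11059.626667 = 1732.193333
R² = Sxy²/(Sxx·Syy) = (1276.11)²/(961.56·1732.193333) = 0.977695

0.978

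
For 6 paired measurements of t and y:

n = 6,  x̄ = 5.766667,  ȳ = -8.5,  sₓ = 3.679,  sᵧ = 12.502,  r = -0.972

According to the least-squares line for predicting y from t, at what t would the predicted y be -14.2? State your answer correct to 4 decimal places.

7.4923

b = r · sᵧ/sₓ = -0.972 · 12.502/3.679 = -3.303056
a = ȳ − b·x̄ = -8.5 − (-3.303056)·5.766667 = 10.547626
Set a + b·x = -14.2: x = (-14.2 − 10.547626) / (-3.303056) = 7.492342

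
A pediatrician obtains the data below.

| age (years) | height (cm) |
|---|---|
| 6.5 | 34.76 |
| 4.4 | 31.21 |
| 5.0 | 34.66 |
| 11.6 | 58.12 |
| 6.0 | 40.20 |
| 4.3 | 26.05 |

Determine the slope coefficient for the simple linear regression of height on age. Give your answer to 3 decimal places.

n = 6, Σx = 37.8, Σy = 225, Σxy = 1563.971, Σx² = 275.66
Sxx = Σx² − (Σx)²/n = 275.66 − 238.14 = 37.52
Sxy = Σxy − (Σx)(Σy)/n = 1563.971 − 1417.5 = 146.471
b = Sxy/Sxx = 146.471/37.52 = 3.903811

3.904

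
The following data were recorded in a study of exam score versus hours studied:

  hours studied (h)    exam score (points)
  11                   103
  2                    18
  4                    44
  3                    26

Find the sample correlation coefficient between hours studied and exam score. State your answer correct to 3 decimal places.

0.995

n = 4, Σx = 20, Σy = 191, Σxy = 1423, Σx² = 150, Σy² = 13545
Sxx = Σx² − (Σx)²/n = 150 − 100 = 50
Sxy = Σxy − (Σx)(Σy)/n = 1423 − 955 = 468
Syy = Σy² − (Σy)²/n = 13545 − 9120.25 = 4424.75
r = Sxy/√(Sxx·Syy) = 468/√(221237.5) = 468/470.358906 = 0.994985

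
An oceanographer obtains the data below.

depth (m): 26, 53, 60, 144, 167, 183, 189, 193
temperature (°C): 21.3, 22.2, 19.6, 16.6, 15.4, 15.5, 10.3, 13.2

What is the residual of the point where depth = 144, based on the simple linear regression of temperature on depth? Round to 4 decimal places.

0.7681

n = 8, Σx = 1015, Σy = 134.1, Σxy = 15199.4, Σx² = 162169
Sxx = Σx² − (Σx)²/n = 162169 − 128778.125 = 33390.875
Sxy = Σxy − (Σx)(Σy)/n = 15199.4 − 17013.9375 = -1814.5375
b = Sxy/Sxx = -1814.5375/33390.875 = -0.054342
a = ȳ − b·x̄ = 16.7625 − (-0.054342)·126.875 = 23.657181
ŷ(144) = 23.657181 + (-0.054342)·144 = 15.831888
residual = y − ŷ = 16.6 − 15.831888 = 0.768112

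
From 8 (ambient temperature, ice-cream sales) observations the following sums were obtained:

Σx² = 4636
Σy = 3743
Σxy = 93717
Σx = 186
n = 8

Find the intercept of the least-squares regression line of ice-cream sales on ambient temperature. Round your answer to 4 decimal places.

Sxx = Σx² − (Σx)²/n = 4636 − 4324.5 = 311.5
Sxy = Σxy − (Σx)(Σy)/n = 93717 − 87024.75 = 6692.25
b = Sxy/Sxx = 6692.25/311.5 = 21.483949
a = ȳ − b·x̄ = 467.875 − 21.483949·23.25 = -31.626806

-31.6268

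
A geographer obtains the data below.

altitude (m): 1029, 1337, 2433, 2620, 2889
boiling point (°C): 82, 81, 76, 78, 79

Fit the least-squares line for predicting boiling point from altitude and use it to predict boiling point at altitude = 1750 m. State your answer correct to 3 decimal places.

n = 5, Σx = 10308, Σy = 396, Σxy = 810174, Σx² = 23976620
Sxx = Σx² − (Σx)²/n = 23976620 − 21250972.8 = 2725647.2
Sxy = Σxy − (Σx)(Σy)/n = 810174 − 816393.6 = -6219.6
b = Sxy/Sxx = -6219.6/2725647.2 = -0.002282
a = ȳ − b·x̄ = 79.2 − (-0.002282)·2061.6 = 83.904324
ŷ(1750) = a + b·1750 = 83.904324 + (-0.002282)·1750 = 79.911034

79.911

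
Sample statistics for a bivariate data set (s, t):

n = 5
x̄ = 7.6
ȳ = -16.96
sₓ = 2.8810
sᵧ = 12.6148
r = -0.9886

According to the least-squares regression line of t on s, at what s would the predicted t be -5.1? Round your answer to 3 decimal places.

b = r · sᵧ/sₓ = -0.9886 · 12.6148/2.881 = -4.328702
a = ȳ − b·x̄ = -16.96 − (-4.328702)·7.6 = 15.938137
Set a + b·x = -5.1: x = (-5.1 − 15.938137) / (-4.328702) = 4.860149

4.860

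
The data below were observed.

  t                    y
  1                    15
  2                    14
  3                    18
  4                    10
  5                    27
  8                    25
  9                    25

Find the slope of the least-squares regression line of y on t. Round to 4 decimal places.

n = 7, Σx = 32, Σy = 134, Σxy = 697, Σx² = 200
Sxx = Σx² − (Σx)²/n = 200 − 146.285714 = 53.714286
Sxy = Σxy − (Σx)(Σy)/n = 697 − 612.571429 = 84.428571
b = Sxy/Sxx = 84.428571/53.714286 = 1.571809

1.5718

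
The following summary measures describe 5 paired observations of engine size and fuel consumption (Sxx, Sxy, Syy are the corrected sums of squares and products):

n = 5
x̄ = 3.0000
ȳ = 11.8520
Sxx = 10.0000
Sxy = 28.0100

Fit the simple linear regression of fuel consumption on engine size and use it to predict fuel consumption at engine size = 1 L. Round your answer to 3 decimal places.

b = Sxy/Sxx = 28.01/10 = 2.801
a = ȳ − b·x̄ = 11.852 − 2.801·3 = 3.449
ŷ(1) = a + b·1 = 3.449 + 2.801·1 = 6.25

6.250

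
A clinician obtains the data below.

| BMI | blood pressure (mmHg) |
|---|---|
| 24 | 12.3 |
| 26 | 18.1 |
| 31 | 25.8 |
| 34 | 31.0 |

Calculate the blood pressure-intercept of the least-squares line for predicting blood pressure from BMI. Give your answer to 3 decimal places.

n = 4, Σx = 115, Σy = 87.2, Σxy = 2619.6, Σx² = 3369
Sxx = Σx² − (Σx)²/n = 3369 − 3306.25 = 62.75
Sxy = Σxy − (Σx)(Σy)/n = 2619.6 − 2507 = 112.6
b = Sxy/Sxx = 112.6/62.75 = 1.794422
a = ȳ − b·x̄ = 21.8 − 1.794422·28.75 = -29.789641

-29.790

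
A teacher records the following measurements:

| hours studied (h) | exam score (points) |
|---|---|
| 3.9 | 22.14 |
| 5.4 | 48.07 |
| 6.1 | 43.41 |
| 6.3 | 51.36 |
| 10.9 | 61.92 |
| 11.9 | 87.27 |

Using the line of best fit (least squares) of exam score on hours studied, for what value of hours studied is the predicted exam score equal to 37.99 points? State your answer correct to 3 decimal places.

n = 6, Σx = 44.5, Σy = 314.17, Σxy = 2647.734, Σx² = 381.69
Sxx = Σx² − (Σx)²/n = 381.69 − 330.041667 = 51.648333
Sxy = Σxy − (Σx)(Σy)/n = 2647.734 − 2330.094167 = 317.639833
b = Sxy/Sxx = 317.639833/51.648333 = 6.150050
a = ȳ − b·x̄ = 52.361667 − 6.150050·7.416667 = 6.748796
Set a + b·x = 37.99: x = (37.99 − 6.748796) / 6.150050 = 5.079829

5.080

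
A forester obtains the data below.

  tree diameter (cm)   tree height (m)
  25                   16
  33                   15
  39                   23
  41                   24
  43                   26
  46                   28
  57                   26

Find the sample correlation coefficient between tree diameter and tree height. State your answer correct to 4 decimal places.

0.8248

n = 7, Σx = 284, Σy = 158, Σxy = 6664, Σx² = 12130, Σy² = 3722
Sxx = Σx² − (Σx)²/n = 12130 − 11522.285714 = 607.714286
Sxy = Σxy − (Σx)(Σy)/n = 6664 − 6410.285714 = 253.714286
Syy = Σy² − (Σy)²/n = 3722 − 3566.285714 = 155.714286
r = Sxy/√(Sxx·Syy) = 253.714286/√(94629.795918) = 253.714286/307.619564 = 0.824766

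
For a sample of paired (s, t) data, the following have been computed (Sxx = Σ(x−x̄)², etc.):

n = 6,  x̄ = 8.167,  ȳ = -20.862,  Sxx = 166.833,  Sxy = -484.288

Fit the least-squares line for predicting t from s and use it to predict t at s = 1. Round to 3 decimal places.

-0.057

b = Sxy/Sxx = -484.288/166.833 = -2.902831
a = ȳ − b·x̄ = -20.862 − (-2.902831)·8.167 = 2.845421
ŷ(1) = a + b·1 = 2.845421 + (-2.902831)·1 = -0.057410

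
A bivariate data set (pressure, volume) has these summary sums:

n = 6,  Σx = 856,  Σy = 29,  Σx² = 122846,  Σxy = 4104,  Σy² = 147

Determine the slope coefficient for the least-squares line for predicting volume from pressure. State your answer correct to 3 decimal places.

-0.046

Sxx = Σx² − (Σx)²/n = 122846 − 122122.666667 = 723.333333
Sxy = Σxy − (Σx)(Σy)/n = 4104 − 4137.333333 = -33.333333
b = Sxy/Sxx = -33.333333/723.333333 = -0.046083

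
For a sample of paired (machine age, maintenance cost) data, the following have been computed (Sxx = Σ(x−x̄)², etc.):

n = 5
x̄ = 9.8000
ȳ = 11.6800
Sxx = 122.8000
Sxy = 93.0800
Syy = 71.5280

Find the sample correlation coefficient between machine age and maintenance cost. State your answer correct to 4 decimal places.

r = Sxy/√(Sxx·Syy) = 93.08/√(8783.6384) = 93.08/93.721067 = 0.993160

0.9932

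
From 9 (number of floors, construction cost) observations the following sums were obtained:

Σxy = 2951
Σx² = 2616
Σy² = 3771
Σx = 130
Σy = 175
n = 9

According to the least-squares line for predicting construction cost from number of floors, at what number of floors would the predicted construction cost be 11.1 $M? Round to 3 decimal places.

Sxx = Σx² − (Σx)²/n = 2616 − 1877.777778 = 738.222222
Sxy = Σxy − (Σx)(Σy)/n = 2951 − 2527.777778 = 423.222222
b = Sxy/Sxx = 423.222222/738.222222 = 0.573299
a = ȳ − b·x̄ = 19.444444 − 0.573299·14.444444 = 11.163456
Set a + b·x = 11.1: x = (11.1 − 11.163456) / 0.573299 = -0.110685

-0.111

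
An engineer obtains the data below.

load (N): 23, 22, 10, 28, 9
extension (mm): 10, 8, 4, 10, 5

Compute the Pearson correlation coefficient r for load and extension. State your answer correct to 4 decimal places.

n = 5, Σx = 92, Σy = 37, Σxy = 771, Σx² = 1978, Σy² = 305
Sxx = Σx² − (Σx)²/n = 1978 − 1692.8 = 285.2
Sxy = Σxy − (Σx)(Σy)/n = 771 − 680.8 = 90.2
Syy = Σy² − (Σy)²/n = 305 − 273.8 = 31.2
r = Sxy/√(Sxx·Syy) = 90.2/√(8898.24) = 90.2/94.330483 = 0.956213

0.9562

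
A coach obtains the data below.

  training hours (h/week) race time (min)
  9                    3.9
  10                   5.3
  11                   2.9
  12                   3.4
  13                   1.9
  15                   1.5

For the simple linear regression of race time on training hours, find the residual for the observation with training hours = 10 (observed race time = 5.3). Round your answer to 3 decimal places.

1.257

n = 6, Σx = 70, Σy = 18.9, Σxy = 208, Σx² = 840
Sxx = Σx² − (Σx)²/n = 840 − 816.666667 = 23.333333
Sxy = Σxy − (Σx)(Σy)/n = 208 − 220.5 = -12.5
b = Sxy/Sxx = -12.5/23.333333 = -0.535714
a = ȳ − b·x̄ = 3.15 − (-0.535714)·11.666667 = 9.4
ŷ(10) = 9.4 + (-0.535714)·10 = 4.042857
residual = y − ŷ = 5.3 − 4.042857 = 1.257143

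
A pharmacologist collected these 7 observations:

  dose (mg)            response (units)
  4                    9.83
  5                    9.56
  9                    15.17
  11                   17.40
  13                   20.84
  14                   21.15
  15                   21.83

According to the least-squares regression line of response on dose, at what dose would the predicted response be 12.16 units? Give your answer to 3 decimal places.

n = 7, Σx = 71, Σy = 115.78, Σxy = 1309.52, Σx² = 833
Sxx = Σx² − (Σx)²/n = 833 − 720.142857 = 112.857143
Sxy = Σxy − (Σx)(Σy)/n = 1309.52 − 1174.34 = 135.18
b = Sxy/Sxx = 135.18/112.857143 = 1.197797
a = ȳ − b·x̄ = 16.54 − 1.197797·10.142857 = 4.390911
Set a + b·x = 12.16: x = (12.16 − 4.390911) / 1.197797 = 6.486145

6.486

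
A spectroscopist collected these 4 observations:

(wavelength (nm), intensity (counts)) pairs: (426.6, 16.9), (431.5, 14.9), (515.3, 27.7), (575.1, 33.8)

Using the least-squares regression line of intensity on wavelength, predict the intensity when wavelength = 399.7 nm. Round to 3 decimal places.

12.449

n = 4, Σx = 1948.5, Σy = 93.3, Σxy = 47351.08, Σx² = 964453.91
Sxx = Σx² − (Σx)²/n = 964453.91 − 949163.0625 = 15290.8475
Sxy = Σxy − (Σx)(Σy)/n = 47351.08 − 45448.7625 = 1902.3175
b = Sxy/Sxx = 1902.3175/15290.8475 = 0.124409
a = ȳ − b·x̄ = 23.325 − 0.124409·487.125 = -37.277685
ŷ(399.7) = a + b·399.7 = -37.277685 + 0.124409·399.7 = 12.448552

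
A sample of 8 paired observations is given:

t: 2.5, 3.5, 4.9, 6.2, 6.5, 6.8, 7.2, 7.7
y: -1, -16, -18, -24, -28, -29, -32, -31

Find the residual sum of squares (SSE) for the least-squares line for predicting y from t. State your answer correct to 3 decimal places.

57.130

n = 8, Σx = 45.3, Σy = -179, Σxy = -1143.8, Σx² = 280.57, Σy² = 4767
Sxx = Σx² − (Σx)²/n = 280.57 − 256.51125 = 24.05875
Sxy = Σxy − (Σx)(Σy)/n = -1143.8 − (-1013.5875) = -130.2125
Syy = Σy² − (Σy)²/n = 4767 − 4005.125 = 761.875
b = Sxy/Sxx = -130.2125/24.05875 = -5.412272
SSE = Syy − b·Sxy = 761.875 − (-5.412272)·(-130.2125) = 57.129527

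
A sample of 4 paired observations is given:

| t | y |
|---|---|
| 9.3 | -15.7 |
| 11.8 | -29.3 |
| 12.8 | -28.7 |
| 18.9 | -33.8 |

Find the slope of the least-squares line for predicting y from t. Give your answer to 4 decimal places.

n = 4, Σx = 52.8, Σy = -107.5, Σxy = -1497.93, Σx² = 746.78
Sxx = Σx² − (Σx)²/n = 746.78 − 696.96 = 49.82
Sxy = Σxy − (Σx)(Σy)/n = -1497.93 − (-1419) = -78.93
b = Sxy/Sxx = -78.93/49.82 = -1.584303

-1.5843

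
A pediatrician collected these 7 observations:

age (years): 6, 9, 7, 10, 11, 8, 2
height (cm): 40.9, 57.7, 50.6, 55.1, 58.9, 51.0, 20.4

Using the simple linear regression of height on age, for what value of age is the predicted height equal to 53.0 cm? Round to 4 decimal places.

n = 7, Σx = 53, Σy = 334.6, Σxy = 2766.6, Σx² = 455
Sxx = Σx² − (Σx)²/n = 455 − 401.285714 = 53.714286
Sxy = Σxy − (Σx)(Σy)/n = 2766.6 − 2533.4 = 233.2
b = Sxy/Sxx = 233.2/53.714286 = 4.341489
a = ȳ − b·x̄ = 47.8 − 4.341489·7.571429 = 14.928723
Set a + b·x = 53.0: x = (53.0 − 14.928723) / 4.341489 = 8.769174

8.7692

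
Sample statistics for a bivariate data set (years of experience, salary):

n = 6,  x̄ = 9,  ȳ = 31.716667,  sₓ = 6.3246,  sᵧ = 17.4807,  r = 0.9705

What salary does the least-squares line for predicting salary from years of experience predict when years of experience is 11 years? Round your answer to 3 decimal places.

37.081

b = r · sᵧ/sₓ = 0.9705 · 17.4807/6.3246 = 2.682386
a = ȳ − b·x̄ = 31.716667 − 2.682386·9 = 7.575192
ŷ(11) = a + b·11 = 7.575192 + 2.682386·11 = 37.081439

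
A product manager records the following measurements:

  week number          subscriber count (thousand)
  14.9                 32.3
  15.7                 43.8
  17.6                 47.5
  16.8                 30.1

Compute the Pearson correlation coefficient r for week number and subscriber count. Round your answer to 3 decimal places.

n = 4, Σx = 65, Σy = 153.7, Σxy = 2510.61, Σx² = 1060.5, Σy² = 6123.99
Sxx = Σx² − (Σx)²/n = 1060.5 − 1056.25 = 4.25
Sxy = Σxy − (Σx)(Σy)/n = 2510.61 − 2497.625 = 12.985
Syy = Σy² − (Σy)²/n = 6123.99 − 5905.9225 = 218.0675
r = Sxy/√(Sxx·Syy) = 12.985/√(926.786875) = 12.985/30.443175 = 0.426532

0.427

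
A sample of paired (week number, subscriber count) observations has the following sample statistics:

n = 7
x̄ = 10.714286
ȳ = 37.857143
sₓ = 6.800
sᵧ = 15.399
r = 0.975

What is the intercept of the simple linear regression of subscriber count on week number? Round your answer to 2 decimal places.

b = r · sᵧ/sₓ = 0.975 · 15.399/6.8 = 2.207945
a = ȳ − b·x̄ = 37.857143 − 2.207945·10.714286 = 14.200590

14.20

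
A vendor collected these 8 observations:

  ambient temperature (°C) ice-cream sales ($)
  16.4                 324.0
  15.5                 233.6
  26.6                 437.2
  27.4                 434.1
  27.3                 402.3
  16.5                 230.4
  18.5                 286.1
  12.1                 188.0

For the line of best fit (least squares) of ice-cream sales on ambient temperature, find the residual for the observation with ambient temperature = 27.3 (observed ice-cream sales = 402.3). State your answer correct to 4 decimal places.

-25.6931

n = 8, Σx = 160.3, Σy = 2535.7, Σxy = 54810.3, Σx² = 3473.73
Sxx = Σx² − (Σx)²/n = 3473.73 − 3212.01125 = 261.71875
Sxy = Σxy − (Σx)(Σy)/n = 54810.3 − 50809.08875 = 4001.21125
b = Sxy/Sxx = 4001.21125/261.71875 = 15.288210
a = ȳ − b·x̄ = 316.9625 − 15.288210·20.0375 = 10.624989
ŷ(27.3) = 10.624989 + 15.288210·27.3 = 427.993126
residual = y − ŷ = 402.3 − 427.993126 = -25.693126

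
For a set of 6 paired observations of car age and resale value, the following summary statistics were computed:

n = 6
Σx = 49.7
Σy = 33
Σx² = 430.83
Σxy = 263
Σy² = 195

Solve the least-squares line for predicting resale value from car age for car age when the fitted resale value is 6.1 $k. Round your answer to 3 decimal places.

7.173

Sxx = Σx² − (Σx)²/n = 430.83 − 411.681667 = 19.148333
Sxy = Σxy − (Σx)(Σy)/n = 263 − 273.35 = -10.35
b = Sxy/Sxx = -10.35/19.148333 = -0.540517
a = ȳ − b·x̄ = 5.5 − (-0.540517)·8.283333 = 9.977283
Set a + b·x = 6.1: x = (6.1 − 9.977283) / (-0.540517) = 7.173285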